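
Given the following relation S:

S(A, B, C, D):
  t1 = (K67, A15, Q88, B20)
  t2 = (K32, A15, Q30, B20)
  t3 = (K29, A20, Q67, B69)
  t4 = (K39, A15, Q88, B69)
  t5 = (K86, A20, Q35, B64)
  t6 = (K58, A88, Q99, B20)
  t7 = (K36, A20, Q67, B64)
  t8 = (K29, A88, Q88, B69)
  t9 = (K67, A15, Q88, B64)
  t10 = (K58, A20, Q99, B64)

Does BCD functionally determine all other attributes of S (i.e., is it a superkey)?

All 10 rows have distinct BCD values, so BCD → (all attributes) holds and BCD is a superkey.

Yes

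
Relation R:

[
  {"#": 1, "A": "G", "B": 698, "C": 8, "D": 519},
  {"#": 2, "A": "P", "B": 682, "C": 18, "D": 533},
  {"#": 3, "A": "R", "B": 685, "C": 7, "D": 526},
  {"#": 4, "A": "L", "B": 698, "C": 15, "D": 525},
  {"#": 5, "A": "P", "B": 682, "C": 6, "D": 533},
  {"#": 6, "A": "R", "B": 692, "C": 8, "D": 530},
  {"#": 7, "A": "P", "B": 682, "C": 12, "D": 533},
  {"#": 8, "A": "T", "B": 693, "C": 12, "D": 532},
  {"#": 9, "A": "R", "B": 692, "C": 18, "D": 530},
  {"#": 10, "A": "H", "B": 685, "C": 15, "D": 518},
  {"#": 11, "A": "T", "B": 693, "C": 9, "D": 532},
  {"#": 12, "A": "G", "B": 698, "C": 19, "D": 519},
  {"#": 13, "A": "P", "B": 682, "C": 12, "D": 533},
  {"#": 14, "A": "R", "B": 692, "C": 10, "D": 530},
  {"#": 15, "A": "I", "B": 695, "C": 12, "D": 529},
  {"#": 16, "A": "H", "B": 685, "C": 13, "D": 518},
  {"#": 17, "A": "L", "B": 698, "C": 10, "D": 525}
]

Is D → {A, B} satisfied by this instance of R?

D=519: rows 1, 12 → {A,B} = (G, 698), (G, 698) ✓
D=533: rows 2, 5, 7, 13 → {A,B} = (P, 682), (P, 682), (P, 682), (P, 682) ✓
D=526: row 3 → {A,B} = (R, 685) ✓
D=525: rows 4, 17 → {A,B} = (L, 698), (L, 698) ✓
D=530: rows 6, 9, 14 → {A,B} = (R, 692), (R, 692), (R, 692) ✓
D=532: rows 8, 11 → {A,B} = (T, 693), (T, 693) ✓
D=518: rows 10, 16 → {A,B} = (H, 685), (H, 685) ✓
D=529: row 15 → {A,B} = (I, 695) ✓
Every D value is associated with a single {A, B} value, so D → {A, B} holds.

Yes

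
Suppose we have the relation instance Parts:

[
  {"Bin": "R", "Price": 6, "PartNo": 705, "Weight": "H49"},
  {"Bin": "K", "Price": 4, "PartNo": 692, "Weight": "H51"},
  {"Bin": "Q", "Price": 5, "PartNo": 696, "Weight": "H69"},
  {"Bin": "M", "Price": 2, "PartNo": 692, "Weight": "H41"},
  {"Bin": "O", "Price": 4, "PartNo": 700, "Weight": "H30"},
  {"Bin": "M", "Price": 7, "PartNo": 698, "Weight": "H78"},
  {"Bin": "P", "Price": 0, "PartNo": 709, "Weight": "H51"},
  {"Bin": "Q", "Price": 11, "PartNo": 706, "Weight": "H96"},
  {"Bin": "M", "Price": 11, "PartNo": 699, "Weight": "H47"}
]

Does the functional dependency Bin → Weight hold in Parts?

Bin=R: 1 row → Weight = H49 ✓
Bin=K: 1 row → Weight = H51 ✓
Bin=Q: 2 rows → Weight takes values {H69, H96} — violation
Bin=M: 3 rows → Weight takes values {H41, H78, H47} — violation
Bin=O: 1 row → Weight = H30 ✓
Bin=P: 1 row → Weight = H51 ✓
Two rows agree on Bin but differ on Weight, so Bin → Weight does not hold.

No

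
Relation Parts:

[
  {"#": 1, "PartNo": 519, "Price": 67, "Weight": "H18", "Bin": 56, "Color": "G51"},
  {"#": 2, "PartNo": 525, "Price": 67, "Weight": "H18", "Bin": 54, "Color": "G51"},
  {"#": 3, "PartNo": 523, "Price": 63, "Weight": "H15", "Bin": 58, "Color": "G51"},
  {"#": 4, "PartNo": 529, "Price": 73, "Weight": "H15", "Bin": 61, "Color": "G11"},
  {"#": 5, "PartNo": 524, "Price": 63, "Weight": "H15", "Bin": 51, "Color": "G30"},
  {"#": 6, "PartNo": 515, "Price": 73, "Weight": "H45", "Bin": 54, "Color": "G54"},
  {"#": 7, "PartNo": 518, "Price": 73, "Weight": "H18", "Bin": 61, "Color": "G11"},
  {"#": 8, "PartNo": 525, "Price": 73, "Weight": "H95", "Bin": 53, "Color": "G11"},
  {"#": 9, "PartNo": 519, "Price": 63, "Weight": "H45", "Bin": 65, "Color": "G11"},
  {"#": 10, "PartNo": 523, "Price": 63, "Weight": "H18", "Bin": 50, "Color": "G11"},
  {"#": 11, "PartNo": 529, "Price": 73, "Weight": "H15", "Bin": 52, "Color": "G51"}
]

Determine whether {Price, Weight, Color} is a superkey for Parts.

Rows 1 and 2 have the same {Price, Weight, Color} value (Price=67, Weight=H18, Color=G51) but are distinct tuples, so {Price, Weight, Color} does not determine every attribute — not a superkey.

No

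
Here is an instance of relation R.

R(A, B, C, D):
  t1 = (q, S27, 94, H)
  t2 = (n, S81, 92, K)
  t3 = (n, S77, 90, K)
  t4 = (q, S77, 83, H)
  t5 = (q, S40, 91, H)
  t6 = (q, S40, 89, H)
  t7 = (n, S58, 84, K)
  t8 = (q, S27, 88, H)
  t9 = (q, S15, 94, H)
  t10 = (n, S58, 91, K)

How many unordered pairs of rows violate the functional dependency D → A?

0

D=H: all 6 rows agree on A — 0 pairs.
D=K: all 4 rows agree on A — 0 pairs.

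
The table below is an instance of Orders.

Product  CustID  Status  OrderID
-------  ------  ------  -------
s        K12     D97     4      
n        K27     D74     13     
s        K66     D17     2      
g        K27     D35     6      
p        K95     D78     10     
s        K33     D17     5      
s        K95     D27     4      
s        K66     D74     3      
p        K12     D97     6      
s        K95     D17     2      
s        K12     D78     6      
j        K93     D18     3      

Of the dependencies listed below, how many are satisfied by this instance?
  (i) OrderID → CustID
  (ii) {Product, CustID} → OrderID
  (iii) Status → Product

0

(i) OrderID → CustID: OrderID=4: 2 rows → CustID takes values {K12, K95} — violation; OrderID=2: 2 rows → CustID takes values {K66, K95} — violation; OrderID=6: 3 rows → CustID takes values {K27, K12} — violation; OrderID=3: 2 rows → CustID takes values {K66, K93} — violation — fails.
(ii) {Product, CustID} → OrderID: (Product=s, CustID=K12): 2 rows → OrderID takes values {4, 6} — violation; (Product=s, CustID=K66): 2 rows → OrderID takes values {2, 3} — violation; (Product=s, CustID=K95): 2 rows → OrderID takes values {4, 2} — violation — fails.
(iii) Status → Product: Status=D97: 2 rows → Product takes values {s, p} — violation; Status=D74: 2 rows → Product takes values {n, s} — violation; Status=D78: 2 rows → Product takes values {p, s} — violation — fails.
None of the 3 dependencies hold.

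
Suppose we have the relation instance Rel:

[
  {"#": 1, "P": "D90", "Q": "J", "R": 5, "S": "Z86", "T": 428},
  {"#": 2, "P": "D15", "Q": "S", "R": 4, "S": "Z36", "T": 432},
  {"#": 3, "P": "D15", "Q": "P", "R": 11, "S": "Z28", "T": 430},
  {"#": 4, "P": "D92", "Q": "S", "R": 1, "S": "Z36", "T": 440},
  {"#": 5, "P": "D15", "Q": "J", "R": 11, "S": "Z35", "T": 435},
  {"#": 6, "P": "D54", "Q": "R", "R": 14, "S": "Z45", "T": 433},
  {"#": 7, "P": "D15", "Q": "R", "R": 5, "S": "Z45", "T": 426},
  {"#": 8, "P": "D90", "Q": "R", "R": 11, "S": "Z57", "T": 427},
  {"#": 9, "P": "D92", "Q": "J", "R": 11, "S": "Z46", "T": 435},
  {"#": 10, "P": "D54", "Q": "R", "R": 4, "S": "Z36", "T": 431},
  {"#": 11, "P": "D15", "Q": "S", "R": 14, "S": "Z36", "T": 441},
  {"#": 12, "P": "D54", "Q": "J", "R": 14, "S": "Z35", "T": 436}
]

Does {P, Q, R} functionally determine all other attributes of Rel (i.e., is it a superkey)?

Yes

All 12 rows have distinct {P, Q, R} values, so {P, Q, R} → (all attributes) holds and {P, Q, R} is a superkey.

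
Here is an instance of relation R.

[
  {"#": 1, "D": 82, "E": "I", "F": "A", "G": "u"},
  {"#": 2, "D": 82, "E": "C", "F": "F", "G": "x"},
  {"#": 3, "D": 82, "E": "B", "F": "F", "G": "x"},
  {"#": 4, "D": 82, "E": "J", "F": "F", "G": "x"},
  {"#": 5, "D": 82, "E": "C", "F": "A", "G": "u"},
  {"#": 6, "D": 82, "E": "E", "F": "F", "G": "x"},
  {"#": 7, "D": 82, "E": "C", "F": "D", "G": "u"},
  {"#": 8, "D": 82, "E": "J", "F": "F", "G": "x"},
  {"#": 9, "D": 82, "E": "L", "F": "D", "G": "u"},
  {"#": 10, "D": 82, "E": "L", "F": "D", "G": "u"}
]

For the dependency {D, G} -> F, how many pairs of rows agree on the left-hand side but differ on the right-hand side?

6

(D=82, G=u): violating pairs (1,7), (1,9), (1,10), (5,7), (5,9), (5,10) — 6 pairs.
(D=82, G=x): all 5 rows agree on F — 0 pairs.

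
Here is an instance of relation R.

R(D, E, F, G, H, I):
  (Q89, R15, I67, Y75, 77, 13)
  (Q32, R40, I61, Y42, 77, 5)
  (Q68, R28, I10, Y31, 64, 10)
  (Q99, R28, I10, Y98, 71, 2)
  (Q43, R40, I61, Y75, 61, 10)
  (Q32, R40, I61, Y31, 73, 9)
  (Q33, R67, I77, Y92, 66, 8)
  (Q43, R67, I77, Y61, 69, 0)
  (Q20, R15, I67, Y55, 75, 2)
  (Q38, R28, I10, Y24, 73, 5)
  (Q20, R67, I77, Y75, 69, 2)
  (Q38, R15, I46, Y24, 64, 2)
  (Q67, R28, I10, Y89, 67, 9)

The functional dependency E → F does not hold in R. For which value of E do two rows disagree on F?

E=R15: 3 rows → F takes values {I67, I46} — violation
E=R40: 3 rows → F = I61, I61, I61 ✓
E=R28: 4 rows → F = I10, I10, I10, I10 ✓
E=R67: 3 rows → F = I77, I77, I77 ✓
The only E value with inconsistent F is E=R15.

R15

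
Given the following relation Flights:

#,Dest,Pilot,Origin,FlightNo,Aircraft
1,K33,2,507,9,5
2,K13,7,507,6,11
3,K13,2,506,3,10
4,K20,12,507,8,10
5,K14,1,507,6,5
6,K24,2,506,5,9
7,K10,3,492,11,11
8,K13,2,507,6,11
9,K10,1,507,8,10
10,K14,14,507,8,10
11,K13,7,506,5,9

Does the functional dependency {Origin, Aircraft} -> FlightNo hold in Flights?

(Origin=507, Aircraft=5): rows 1, 5 → FlightNo takes values {9, 6} — violation
(Origin=507, Aircraft=11): rows 2, 8 → FlightNo = 6, 6 ✓
(Origin=506, Aircraft=10): row 3 → FlightNo = 3 ✓
(Origin=507, Aircraft=10): rows 4, 9, 10 → FlightNo = 8, 8, 8 ✓
(Origin=506, Aircraft=9): rows 6, 11 → FlightNo = 5, 5 ✓
(Origin=492, Aircraft=11): row 7 → FlightNo = 11 ✓
Two rows agree on {Origin, Aircraft} but differ on FlightNo, so {Origin, Aircraft} -> FlightNo does not hold.

No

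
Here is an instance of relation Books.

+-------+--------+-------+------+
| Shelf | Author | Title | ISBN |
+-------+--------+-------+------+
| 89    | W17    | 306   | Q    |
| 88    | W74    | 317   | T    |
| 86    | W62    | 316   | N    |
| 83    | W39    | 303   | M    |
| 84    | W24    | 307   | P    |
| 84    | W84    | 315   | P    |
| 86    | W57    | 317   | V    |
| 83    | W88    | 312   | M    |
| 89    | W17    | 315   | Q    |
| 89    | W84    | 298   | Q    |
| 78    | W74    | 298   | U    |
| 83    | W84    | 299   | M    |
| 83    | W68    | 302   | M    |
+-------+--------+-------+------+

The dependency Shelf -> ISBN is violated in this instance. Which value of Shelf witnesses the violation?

86

Shelf=89: 3 rows → ISBN = Q, Q, Q ✓
Shelf=88: 1 row → ISBN = T ✓
Shelf=86: 2 rows → ISBN takes values {N, V} — violation
Shelf=83: 4 rows → ISBN = M, M, M, M ✓
Shelf=84: 2 rows → ISBN = P, P ✓
Shelf=78: 1 row → ISBN = U ✓
The only Shelf value with inconsistent ISBN is Shelf=86.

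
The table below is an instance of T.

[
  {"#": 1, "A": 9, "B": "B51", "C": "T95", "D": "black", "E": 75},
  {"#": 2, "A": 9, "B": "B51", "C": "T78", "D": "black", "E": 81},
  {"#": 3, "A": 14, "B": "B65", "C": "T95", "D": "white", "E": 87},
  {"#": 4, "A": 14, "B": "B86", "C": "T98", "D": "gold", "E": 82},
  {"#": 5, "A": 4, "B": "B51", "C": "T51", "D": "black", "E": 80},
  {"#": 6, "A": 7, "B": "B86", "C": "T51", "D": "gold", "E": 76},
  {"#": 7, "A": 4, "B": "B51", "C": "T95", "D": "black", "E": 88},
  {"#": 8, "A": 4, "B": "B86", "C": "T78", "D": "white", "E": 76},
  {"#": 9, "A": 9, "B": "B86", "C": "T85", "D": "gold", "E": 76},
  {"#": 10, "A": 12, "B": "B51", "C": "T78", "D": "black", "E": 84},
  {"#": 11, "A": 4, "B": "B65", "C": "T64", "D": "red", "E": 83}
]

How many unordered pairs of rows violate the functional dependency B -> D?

B=B51: all 5 rows agree on D — 0 pairs.
B=B65: violating pairs (3,11) — 1 pair.
B=B86: violating pairs (4,8), (6,8), (8,9) — 3 pairs.

4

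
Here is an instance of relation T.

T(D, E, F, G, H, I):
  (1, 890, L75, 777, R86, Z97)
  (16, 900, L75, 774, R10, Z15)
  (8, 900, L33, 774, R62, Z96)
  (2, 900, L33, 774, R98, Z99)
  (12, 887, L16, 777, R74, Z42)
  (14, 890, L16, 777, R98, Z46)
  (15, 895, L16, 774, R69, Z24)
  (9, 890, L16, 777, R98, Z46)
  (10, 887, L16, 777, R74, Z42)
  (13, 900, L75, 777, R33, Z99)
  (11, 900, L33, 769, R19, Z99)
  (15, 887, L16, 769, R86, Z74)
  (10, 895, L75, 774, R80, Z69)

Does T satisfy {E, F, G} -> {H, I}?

(E=890, F=L75, G=777): 1 row → {H,I} = (R86, Z97) ✓
(E=900, F=L75, G=774): 1 row → {H,I} = (R10, Z15) ✓
(E=900, F=L33, G=774): 2 rows → {H,I} takes values {(R62, Z96), (R98, Z99)} — violation
(E=887, F=L16, G=777): 2 rows → {H,I} = (R74, Z42), (R74, Z42) ✓
(E=890, F=L16, G=777): 2 rows → {H,I} = (R98, Z46), (R98, Z46) ✓
(E=895, F=L16, G=774): 1 row → {H,I} = (R69, Z24) ✓
(E=900, F=L75, G=777): 1 row → {H,I} = (R33, Z99) ✓
(E=900, F=L33, G=769): 1 row → {H,I} = (R19, Z99) ✓
(E=887, F=L16, G=769): 1 row → {H,I} = (R86, Z74) ✓
(E=895, F=L75, G=774): 1 row → {H,I} = (R80, Z69) ✓
Two rows agree on {E, F, G} but differ on {H, I}, so {E, F, G} -> {H, I} does not hold.

No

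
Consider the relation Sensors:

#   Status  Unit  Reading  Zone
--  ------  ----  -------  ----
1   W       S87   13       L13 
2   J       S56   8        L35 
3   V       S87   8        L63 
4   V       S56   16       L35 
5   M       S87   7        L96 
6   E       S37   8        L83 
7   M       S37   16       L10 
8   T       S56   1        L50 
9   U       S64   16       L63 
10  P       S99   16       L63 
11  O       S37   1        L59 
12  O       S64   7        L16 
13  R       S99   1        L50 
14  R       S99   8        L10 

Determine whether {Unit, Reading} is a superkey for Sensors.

Yes

All 14 rows have distinct {Unit, Reading} values, so {Unit, Reading} → (all attributes) holds and {Unit, Reading} is a superkey.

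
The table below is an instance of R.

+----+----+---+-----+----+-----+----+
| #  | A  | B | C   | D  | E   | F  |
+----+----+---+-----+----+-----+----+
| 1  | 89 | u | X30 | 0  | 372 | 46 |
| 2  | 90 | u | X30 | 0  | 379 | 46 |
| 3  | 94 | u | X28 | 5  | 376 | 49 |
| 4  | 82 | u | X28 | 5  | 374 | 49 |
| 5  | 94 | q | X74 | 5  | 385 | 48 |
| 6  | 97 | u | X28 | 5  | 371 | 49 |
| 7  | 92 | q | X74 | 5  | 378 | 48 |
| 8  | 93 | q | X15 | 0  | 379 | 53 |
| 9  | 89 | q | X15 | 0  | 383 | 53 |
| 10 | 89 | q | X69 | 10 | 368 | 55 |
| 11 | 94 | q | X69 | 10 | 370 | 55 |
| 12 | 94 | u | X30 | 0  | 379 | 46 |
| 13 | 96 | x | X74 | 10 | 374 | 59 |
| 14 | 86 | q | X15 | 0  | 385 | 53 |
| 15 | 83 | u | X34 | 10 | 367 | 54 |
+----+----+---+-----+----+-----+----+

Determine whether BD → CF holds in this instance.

(B=u, D=0): rows 1, 2, 12 → {C,F} = (X30, 46), (X30, 46), (X30, 46) ✓
(B=u, D=5): rows 3, 4, 6 → {C,F} = (X28, 49), (X28, 49), (X28, 49) ✓
(B=q, D=5): rows 5, 7 → {C,F} = (X74, 48), (X74, 48) ✓
(B=q, D=0): rows 8, 9, 14 → {C,F} = (X15, 53), (X15, 53), (X15, 53) ✓
(B=q, D=10): rows 10, 11 → {C,F} = (X69, 55), (X69, 55) ✓
(B=x, D=10): row 13 → {C,F} = (X74, 59) ✓
(B=u, D=10): row 15 → {C,F} = (X34, 54) ✓
Every BD value is associated with a single CF value, so BD → CF holds.

Yes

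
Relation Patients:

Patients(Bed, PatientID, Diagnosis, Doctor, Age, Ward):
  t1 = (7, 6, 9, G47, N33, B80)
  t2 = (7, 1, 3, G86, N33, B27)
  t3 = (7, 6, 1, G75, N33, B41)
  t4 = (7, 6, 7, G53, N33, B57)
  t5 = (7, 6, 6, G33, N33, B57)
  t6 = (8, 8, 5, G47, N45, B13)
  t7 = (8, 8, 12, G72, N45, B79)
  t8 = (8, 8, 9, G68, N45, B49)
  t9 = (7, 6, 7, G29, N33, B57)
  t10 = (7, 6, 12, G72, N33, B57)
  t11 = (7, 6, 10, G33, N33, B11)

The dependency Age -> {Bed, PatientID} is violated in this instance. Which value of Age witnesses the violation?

N33

Age=N33: rows 1, 2, 3, 4, 5, 9, 10, 11 → {Bed,PatientID} takes values {(7, 6), (7, 1)} — violation
Age=N45: rows 6, 7, 8 → {Bed,PatientID} = (8, 8), (8, 8), (8, 8) ✓
The only Age value with inconsistent RHS is Age=N33.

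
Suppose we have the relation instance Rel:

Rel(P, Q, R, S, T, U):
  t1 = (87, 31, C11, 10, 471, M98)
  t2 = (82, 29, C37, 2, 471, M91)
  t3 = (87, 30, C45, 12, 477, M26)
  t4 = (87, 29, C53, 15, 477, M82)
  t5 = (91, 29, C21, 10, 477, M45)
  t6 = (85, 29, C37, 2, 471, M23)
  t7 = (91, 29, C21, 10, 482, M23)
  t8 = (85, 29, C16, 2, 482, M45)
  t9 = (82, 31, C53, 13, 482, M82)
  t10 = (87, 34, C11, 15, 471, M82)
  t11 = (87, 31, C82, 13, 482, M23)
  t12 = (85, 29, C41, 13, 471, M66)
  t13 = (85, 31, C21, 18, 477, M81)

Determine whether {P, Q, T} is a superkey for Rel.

No

Rows 6 and 12 have the same {P, Q, T} value (P=85, Q=29, T=471) but are distinct tuples, so {P, Q, T} does not determine every attribute — not a superkey.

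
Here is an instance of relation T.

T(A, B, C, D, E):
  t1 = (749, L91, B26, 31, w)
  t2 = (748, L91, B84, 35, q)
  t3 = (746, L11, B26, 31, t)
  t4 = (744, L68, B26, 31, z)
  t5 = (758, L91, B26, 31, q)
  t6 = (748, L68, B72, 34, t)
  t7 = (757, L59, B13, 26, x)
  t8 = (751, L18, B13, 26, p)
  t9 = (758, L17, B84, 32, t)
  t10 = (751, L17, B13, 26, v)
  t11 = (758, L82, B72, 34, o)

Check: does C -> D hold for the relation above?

C=B26: rows 1, 3, 4, 5 → D = 31, 31, 31, 31 ✓
C=B84: rows 2, 9 → D takes values {35, 32} — violation
C=B72: rows 6, 11 → D = 34, 34 ✓
C=B13: rows 7, 8, 10 → D = 26, 26, 26 ✓
Two rows agree on C but differ on D, so C -> D does not hold.

No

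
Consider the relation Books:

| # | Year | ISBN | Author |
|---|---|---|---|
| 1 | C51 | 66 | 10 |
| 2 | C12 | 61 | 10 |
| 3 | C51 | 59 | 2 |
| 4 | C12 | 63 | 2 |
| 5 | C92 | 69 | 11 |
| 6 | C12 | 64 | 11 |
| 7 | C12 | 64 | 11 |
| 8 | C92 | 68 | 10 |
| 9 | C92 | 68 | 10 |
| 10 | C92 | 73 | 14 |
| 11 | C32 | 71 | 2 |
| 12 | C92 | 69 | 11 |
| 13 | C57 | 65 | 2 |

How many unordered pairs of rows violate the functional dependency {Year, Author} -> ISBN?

0

(Year=C92, Author=11): all 2 rows agree on ISBN — 0 pairs.
(Year=C12, Author=11): all 2 rows agree on ISBN — 0 pairs.
(Year=C92, Author=10): all 2 rows agree on ISBN — 0 pairs.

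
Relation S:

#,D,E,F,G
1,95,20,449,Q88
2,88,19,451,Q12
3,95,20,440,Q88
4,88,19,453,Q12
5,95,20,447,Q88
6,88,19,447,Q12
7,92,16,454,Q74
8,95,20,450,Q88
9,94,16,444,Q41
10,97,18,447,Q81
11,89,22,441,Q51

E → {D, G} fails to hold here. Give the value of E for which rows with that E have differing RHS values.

E=20: rows 1, 3, 5, 8 → {D,G} = (95, Q88), (95, Q88), (95, Q88), (95, Q88) ✓
E=19: rows 2, 4, 6 → {D,G} = (88, Q12), (88, Q12), (88, Q12) ✓
E=16: rows 7, 9 → {D,G} takes values {(92, Q74), (94, Q41)} — violation
E=18: row 10 → {D,G} = (97, Q81) ✓
E=22: row 11 → {D,G} = (89, Q51) ✓
The only E value with inconsistent RHS is E=16.

16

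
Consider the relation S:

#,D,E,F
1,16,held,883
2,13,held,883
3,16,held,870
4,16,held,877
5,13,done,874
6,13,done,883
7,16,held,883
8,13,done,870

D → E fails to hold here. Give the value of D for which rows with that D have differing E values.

13

D=16: rows 1, 3, 4, 7 → E = held, held, held, held ✓
D=13: rows 2, 5, 6, 8 → E takes values {held, done} — violation
The only D value with inconsistent E is D=13.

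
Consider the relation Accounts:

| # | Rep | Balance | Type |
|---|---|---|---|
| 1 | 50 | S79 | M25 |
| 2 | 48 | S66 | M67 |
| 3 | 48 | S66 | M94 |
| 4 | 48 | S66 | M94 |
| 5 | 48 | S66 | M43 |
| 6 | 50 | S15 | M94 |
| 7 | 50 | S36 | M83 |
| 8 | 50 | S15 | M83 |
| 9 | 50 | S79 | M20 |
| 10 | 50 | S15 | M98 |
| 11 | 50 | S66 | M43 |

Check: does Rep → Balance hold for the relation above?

No

Rep=50: rows 1, 6, 7, 8, 9, 10, 11 → Balance takes values {S79, S15, S36, S66} — violation
Rep=48: rows 2, 3, 4, 5 → Balance = S66, S66, S66, S66 ✓
Two rows agree on Rep but differ on Balance, so Rep → Balance does not hold.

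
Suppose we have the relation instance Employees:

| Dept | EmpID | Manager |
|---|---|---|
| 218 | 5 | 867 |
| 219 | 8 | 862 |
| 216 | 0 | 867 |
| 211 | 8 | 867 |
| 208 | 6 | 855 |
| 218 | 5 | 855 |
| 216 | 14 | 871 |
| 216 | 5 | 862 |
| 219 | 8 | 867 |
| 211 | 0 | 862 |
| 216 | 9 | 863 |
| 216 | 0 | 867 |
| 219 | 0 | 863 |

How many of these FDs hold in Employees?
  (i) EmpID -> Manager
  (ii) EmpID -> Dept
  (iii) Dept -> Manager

(i) EmpID -> Manager: EmpID=5: 3 rows → Manager takes values {867, 855, 862} — violation; EmpID=8: 3 rows → Manager takes values {862, 867} — violation; EmpID=0: 4 rows → Manager takes values {867, 862, 863} — violation — fails.
(ii) EmpID -> Dept: EmpID=5: 3 rows → Dept takes values {218, 216} — violation; EmpID=8: 3 rows → Dept takes values {219, 211} — violation; EmpID=0: 4 rows → Dept takes values {216, 211, 219} — violation — fails.
(iii) Dept -> Manager: Dept=218: 2 rows → Manager takes values {867, 855} — violation; Dept=219: 3 rows → Manager takes values {862, 867, 863} — violation; Dept=216: 5 rows → Manager takes values {867, 871, 862, 863} — violation; Dept=211: 2 rows → Manager takes values {867, 862} — violation — fails.
None of the 3 dependencies hold.

0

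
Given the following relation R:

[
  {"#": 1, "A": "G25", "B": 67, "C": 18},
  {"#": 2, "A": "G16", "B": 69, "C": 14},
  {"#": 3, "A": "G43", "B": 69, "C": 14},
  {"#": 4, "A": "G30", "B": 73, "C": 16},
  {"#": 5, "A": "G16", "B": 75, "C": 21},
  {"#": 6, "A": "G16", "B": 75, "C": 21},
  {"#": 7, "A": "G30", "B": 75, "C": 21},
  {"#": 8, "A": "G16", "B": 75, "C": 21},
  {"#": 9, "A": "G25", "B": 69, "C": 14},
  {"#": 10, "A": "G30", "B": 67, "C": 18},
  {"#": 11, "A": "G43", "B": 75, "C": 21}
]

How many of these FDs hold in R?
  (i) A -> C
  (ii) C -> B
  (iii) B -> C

2

(i) A -> C: A=G25: rows 1, 9 → C takes values {18, 14} — violation; A=G16: rows 2, 5, 6, 8 → C takes values {14, 21} — violation; A=G43: rows 3, 11 → C takes values {14, 21} — violation; A=G30: rows 4, 7, 10 → C takes values {16, 21, 18} — violation — fails.
(ii) C -> B: every LHS value maps to a single RHS value — holds.
(iii) B -> C: every LHS value maps to a single RHS value — holds.
2 of the 3 dependencies hold.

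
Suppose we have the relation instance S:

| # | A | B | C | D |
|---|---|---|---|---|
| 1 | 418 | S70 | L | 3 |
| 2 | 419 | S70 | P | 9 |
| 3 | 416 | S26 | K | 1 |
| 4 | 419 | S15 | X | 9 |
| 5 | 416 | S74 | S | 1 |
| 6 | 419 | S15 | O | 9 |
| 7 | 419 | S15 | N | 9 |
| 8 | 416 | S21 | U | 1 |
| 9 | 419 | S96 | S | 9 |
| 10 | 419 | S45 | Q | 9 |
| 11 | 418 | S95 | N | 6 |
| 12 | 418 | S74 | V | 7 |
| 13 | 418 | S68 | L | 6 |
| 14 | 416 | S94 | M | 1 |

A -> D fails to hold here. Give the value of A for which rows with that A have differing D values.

A=418: rows 1, 11, 12, 13 → D takes values {3, 6, 7} — violation
A=419: rows 2, 4, 6, 7, 9, 10 → D = 9, 9, 9, 9, 9, 9 ✓
A=416: rows 3, 5, 8, 14 → D = 1, 1, 1, 1 ✓
The only A value with inconsistent D is A=418.

418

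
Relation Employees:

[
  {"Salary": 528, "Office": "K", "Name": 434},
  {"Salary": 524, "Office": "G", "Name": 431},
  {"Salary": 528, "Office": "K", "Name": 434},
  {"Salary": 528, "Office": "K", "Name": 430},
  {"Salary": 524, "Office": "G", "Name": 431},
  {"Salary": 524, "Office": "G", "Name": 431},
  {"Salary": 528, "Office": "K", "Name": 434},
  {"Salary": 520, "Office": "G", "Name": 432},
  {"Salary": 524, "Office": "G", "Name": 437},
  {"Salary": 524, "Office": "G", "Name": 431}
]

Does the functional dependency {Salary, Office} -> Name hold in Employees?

No

(Salary=528, Office=K): 4 rows → Name takes values {434, 430} — violation
(Salary=524, Office=G): 5 rows → Name takes values {431, 437} — violation
(Salary=520, Office=G): 1 row → Name = 432 ✓
Two rows agree on {Salary, Office} but differ on Name, so {Salary, Office} -> Name does not hold.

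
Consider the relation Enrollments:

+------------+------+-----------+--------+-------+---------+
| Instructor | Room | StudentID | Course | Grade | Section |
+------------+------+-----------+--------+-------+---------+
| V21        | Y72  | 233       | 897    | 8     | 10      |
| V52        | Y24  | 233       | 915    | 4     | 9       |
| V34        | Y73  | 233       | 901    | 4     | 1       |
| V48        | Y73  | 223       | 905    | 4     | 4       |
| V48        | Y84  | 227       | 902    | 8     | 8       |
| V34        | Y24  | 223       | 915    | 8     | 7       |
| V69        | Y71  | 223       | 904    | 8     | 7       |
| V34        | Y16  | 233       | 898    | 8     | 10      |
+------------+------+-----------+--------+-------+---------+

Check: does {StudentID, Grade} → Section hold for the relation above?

(StudentID=233, Grade=8): 2 rows → Section = 10, 10 ✓
(StudentID=233, Grade=4): 2 rows → Section takes values {9, 1} — violation
(StudentID=223, Grade=4): 1 row → Section = 4 ✓
(StudentID=227, Grade=8): 1 row → Section = 8 ✓
(StudentID=223, Grade=8): 2 rows → Section = 7, 7 ✓
Two rows agree on {StudentID, Grade} but differ on Section, so {StudentID, Grade} → Section does not hold.

No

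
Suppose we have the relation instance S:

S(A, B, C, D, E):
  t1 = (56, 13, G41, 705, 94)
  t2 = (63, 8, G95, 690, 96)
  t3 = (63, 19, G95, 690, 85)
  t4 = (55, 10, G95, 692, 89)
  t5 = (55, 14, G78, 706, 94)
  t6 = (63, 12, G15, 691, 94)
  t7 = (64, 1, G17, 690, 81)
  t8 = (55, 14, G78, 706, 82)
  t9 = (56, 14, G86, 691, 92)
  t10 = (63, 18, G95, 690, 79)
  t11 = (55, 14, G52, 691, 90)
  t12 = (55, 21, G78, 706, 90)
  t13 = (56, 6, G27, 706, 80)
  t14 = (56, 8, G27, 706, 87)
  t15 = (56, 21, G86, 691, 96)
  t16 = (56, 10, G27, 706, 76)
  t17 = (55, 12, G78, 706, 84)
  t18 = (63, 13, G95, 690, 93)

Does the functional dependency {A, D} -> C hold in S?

(A=56, D=705): row 1 → C = G41 ✓
(A=63, D=690): rows 2, 3, 10, 18 → C = G95, G95, G95, G95 ✓
(A=55, D=692): row 4 → C = G95 ✓
(A=55, D=706): rows 5, 8, 12, 17 → C = G78, G78, G78, G78 ✓
(A=63, D=691): row 6 → C = G15 ✓
(A=64, D=690): row 7 → C = G17 ✓
(A=56, D=691): rows 9, 15 → C = G86, G86 ✓
(A=55, D=691): row 11 → C = G52 ✓
(A=56, D=706): rows 13, 14, 16 → C = G27, G27, G27 ✓
Every {A, D} value is associated with a single C value, so {A, D} -> C holds.

Yes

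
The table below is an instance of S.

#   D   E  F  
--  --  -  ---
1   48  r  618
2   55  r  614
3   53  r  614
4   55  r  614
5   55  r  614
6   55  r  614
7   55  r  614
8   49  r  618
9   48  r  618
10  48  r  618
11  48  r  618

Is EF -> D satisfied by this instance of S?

(E=r, F=618): rows 1, 8, 9, 10, 11 → D takes values {48, 49} — violation
(E=r, F=614): rows 2, 3, 4, 5, 6, 7 → D takes values {55, 53} — violation
Two rows agree on EF but differ on D, so EF -> D does not hold.

No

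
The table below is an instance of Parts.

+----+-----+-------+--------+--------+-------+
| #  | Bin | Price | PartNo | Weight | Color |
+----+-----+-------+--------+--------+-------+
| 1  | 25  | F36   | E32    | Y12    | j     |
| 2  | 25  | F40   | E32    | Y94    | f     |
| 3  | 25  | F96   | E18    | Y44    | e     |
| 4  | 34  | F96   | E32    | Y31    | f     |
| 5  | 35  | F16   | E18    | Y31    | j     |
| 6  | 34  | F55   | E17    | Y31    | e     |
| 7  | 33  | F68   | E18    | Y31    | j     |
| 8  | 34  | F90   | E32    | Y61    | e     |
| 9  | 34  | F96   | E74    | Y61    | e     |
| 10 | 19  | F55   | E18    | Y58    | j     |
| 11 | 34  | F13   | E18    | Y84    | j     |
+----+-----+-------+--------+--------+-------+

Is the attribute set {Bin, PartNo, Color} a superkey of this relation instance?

Yes

All 11 rows have distinct {Bin, PartNo, Color} values, so {Bin, PartNo, Color} → (all attributes) holds and {Bin, PartNo, Color} is a superkey.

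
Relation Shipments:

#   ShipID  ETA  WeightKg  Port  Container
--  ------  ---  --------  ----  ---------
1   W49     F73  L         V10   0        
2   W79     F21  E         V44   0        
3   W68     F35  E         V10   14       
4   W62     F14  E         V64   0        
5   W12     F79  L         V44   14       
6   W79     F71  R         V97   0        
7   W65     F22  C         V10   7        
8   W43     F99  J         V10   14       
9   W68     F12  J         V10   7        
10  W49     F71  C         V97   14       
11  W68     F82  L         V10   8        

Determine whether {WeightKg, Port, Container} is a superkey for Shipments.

Yes

All 11 rows have distinct {WeightKg, Port, Container} values, so {WeightKg, Port, Container} → (all attributes) holds and {WeightKg, Port, Container} is a superkey.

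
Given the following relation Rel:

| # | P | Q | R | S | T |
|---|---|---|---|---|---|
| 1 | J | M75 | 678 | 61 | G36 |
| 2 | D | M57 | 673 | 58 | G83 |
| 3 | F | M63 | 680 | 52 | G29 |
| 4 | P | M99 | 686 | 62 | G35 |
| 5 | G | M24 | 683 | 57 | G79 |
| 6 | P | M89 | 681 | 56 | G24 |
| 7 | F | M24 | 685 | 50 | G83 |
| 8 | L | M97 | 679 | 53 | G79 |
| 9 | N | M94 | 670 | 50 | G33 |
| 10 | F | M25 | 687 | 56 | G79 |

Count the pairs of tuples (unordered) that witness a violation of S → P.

S=56: violating pairs (6,10) — 1 pair.
S=50: violating pairs (7,9) — 1 pair.

2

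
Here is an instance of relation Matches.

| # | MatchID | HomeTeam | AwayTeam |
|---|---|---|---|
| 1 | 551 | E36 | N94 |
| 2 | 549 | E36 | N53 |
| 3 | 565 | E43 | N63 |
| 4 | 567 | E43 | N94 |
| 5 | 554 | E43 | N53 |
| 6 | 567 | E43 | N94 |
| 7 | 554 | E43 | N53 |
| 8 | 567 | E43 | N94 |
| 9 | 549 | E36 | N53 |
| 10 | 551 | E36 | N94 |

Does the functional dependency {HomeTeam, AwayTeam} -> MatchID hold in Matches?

Yes

(HomeTeam=E36, AwayTeam=N94): rows 1, 10 → MatchID = 551, 551 ✓
(HomeTeam=E36, AwayTeam=N53): rows 2, 9 → MatchID = 549, 549 ✓
(HomeTeam=E43, AwayTeam=N63): row 3 → MatchID = 565 ✓
(HomeTeam=E43, AwayTeam=N94): rows 4, 6, 8 → MatchID = 567, 567, 567 ✓
(HomeTeam=E43, AwayTeam=N53): rows 5, 7 → MatchID = 554, 554 ✓
Every {HomeTeam, AwayTeam} value is associated with a single MatchID value, so {HomeTeam, AwayTeam} -> MatchID holds.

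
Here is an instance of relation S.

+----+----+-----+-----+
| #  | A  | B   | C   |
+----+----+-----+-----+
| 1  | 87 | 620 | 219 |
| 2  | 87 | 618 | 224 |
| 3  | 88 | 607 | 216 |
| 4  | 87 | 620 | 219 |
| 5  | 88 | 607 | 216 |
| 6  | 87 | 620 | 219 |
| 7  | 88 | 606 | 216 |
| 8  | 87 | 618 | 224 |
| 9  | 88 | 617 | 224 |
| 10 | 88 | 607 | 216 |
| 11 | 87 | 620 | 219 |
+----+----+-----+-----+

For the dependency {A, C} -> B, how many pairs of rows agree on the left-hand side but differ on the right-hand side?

(A=87, C=219): all 4 rows agree on B — 0 pairs.
(A=87, C=224): all 2 rows agree on B — 0 pairs.
(A=88, C=216): violating pairs (3,7), (5,7), (7,10) — 3 pairs.

3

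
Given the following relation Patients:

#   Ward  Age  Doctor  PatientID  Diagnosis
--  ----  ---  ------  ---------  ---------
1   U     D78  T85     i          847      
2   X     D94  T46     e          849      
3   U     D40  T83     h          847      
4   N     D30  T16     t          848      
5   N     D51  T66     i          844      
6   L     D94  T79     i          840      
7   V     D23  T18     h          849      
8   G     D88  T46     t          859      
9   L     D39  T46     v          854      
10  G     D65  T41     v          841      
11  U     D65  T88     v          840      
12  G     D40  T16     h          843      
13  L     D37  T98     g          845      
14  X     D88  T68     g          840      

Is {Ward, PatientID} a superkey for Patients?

All 14 rows have distinct {Ward, PatientID} values, so {Ward, PatientID} → (all attributes) holds and {Ward, PatientID} is a superkey.

Yes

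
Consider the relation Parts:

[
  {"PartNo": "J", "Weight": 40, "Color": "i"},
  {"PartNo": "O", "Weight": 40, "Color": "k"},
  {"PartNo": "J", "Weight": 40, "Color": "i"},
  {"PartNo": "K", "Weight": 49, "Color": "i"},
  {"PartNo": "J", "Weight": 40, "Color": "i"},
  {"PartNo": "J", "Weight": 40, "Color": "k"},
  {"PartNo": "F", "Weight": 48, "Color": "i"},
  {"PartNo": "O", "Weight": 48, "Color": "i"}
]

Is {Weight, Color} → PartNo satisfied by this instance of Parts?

(Weight=40, Color=i): 3 rows → PartNo = J, J, J ✓
(Weight=40, Color=k): 2 rows → PartNo takes values {O, J} — violation
(Weight=49, Color=i): 1 row → PartNo = K ✓
(Weight=48, Color=i): 2 rows → PartNo takes values {F, O} — violation
Two rows agree on {Weight, Color} but differ on PartNo, so {Weight, Color} → PartNo does not hold.

No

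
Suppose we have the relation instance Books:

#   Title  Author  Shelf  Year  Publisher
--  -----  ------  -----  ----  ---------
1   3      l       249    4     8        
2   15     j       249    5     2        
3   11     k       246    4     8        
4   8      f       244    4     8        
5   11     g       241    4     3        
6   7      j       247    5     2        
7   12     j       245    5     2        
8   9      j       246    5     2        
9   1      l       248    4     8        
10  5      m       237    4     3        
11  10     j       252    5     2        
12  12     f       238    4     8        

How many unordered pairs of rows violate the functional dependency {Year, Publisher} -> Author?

9

(Year=4, Publisher=8): violating pairs (1,3), (1,4), (1,12), (3,4), (3,9), (3,12), (4,9), (9,12) — 8 pairs.
(Year=5, Publisher=2): all 5 rows agree on Author — 0 pairs.
(Year=4, Publisher=3): violating pairs (5,10) — 1 pair.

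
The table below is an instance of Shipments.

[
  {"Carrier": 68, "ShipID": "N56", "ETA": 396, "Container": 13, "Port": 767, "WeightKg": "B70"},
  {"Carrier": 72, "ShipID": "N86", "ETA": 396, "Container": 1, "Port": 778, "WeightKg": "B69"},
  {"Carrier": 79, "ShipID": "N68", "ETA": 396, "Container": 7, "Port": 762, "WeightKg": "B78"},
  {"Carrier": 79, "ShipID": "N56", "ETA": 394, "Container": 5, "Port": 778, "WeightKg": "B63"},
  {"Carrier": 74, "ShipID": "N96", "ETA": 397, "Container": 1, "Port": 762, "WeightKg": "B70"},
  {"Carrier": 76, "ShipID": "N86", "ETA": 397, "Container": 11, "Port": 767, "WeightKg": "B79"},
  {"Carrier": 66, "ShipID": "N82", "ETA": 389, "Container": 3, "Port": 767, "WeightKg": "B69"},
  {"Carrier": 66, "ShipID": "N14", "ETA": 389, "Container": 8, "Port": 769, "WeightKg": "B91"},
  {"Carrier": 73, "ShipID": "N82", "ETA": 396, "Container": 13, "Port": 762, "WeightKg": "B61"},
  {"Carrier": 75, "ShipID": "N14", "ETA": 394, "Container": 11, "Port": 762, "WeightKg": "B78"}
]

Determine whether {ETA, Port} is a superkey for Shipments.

No

Two distinct rows share (ETA=396, Port=762), so {ETA, Port} does not determine every attribute — not a superkey.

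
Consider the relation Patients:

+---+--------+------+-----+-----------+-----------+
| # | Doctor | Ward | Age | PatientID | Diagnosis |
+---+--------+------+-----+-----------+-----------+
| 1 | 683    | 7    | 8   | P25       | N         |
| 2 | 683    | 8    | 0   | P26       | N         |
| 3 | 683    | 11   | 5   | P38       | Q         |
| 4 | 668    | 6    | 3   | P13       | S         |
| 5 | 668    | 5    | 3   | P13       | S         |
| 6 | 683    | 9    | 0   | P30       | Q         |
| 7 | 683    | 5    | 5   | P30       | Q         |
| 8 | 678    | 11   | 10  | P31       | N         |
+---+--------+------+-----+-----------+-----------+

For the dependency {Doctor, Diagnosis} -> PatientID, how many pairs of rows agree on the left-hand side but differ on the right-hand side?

3

(Doctor=683, Diagnosis=N): violating pairs (1,2) — 1 pair.
(Doctor=683, Diagnosis=Q): violating pairs (3,6), (3,7) — 2 pairs.
(Doctor=668, Diagnosis=S): all 2 rows agree on PatientID — 0 pairs.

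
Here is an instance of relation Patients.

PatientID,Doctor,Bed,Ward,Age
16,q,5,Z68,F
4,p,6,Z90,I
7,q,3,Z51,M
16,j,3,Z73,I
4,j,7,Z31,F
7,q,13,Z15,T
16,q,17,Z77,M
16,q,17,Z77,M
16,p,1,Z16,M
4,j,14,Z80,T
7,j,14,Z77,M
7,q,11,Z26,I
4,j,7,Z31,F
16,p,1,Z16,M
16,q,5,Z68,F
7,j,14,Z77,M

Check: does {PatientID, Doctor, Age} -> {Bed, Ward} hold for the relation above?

Yes

(PatientID=16, Doctor=q, Age=F): 2 rows → {Bed,Ward} = (5, Z68), (5, Z68) ✓
(PatientID=4, Doctor=p, Age=I): 1 row → {Bed,Ward} = (6, Z90) ✓
(PatientID=7, Doctor=q, Age=M): 1 row → {Bed,Ward} = (3, Z51) ✓
(PatientID=16, Doctor=j, Age=I): 1 row → {Bed,Ward} = (3, Z73) ✓
(PatientID=4, Doctor=j, Age=F): 2 rows → {Bed,Ward} = (7, Z31), (7, Z31) ✓
(PatientID=7, Doctor=q, Age=T): 1 row → {Bed,Ward} = (13, Z15) ✓
(PatientID=16, Doctor=q, Age=M): 2 rows → {Bed,Ward} = (17, Z77), (17, Z77) ✓
(PatientID=16, Doctor=p, Age=M): 2 rows → {Bed,Ward} = (1, Z16), (1, Z16) ✓
(PatientID=4, Doctor=j, Age=T): 1 row → {Bed,Ward} = (14, Z80) ✓
(PatientID=7, Doctor=j, Age=M): 2 rows → {Bed,Ward} = (14, Z77), (14, Z77) ✓
(PatientID=7, Doctor=q, Age=I): 1 row → {Bed,Ward} = (11, Z26) ✓
Every {PatientID, Doctor, Age} value is associated with a single {Bed, Ward} value, so {PatientID, Doctor, Age} -> {Bed, Ward} holds.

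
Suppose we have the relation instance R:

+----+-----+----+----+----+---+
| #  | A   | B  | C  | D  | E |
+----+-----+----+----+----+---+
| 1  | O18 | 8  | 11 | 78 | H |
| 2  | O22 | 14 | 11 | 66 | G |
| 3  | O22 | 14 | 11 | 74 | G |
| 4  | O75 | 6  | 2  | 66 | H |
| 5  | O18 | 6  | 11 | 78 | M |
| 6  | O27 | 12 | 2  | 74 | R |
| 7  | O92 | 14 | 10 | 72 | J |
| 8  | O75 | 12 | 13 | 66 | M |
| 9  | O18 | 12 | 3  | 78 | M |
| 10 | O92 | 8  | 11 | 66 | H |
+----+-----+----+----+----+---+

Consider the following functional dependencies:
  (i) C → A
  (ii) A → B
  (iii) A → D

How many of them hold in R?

0

(i) C → A: C=11: rows 1, 2, 3, 5, 10 → A takes values {O18, O22, O92} — violation; C=2: rows 4, 6 → A takes values {O75, O27} — violation — fails.
(ii) A → B: A=O18: rows 1, 5, 9 → B takes values {8, 6, 12} — violation; A=O75: rows 4, 8 → B takes values {6, 12} — violation; A=O92: rows 7, 10 → B takes values {14, 8} — violation — fails.
(iii) A → D: A=O22: rows 2, 3 → D takes values {66, 74} — violation; A=O92: rows 7, 10 → D takes values {72, 66} — violation — fails.
None of the 3 dependencies hold.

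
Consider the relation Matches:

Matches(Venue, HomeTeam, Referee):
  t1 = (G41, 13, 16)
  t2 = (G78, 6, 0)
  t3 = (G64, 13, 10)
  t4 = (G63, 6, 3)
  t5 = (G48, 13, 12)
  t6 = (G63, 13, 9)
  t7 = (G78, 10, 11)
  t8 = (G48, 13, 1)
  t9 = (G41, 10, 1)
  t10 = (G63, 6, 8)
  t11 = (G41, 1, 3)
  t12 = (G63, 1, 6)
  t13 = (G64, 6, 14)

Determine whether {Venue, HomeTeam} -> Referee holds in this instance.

No

(Venue=G41, HomeTeam=13): row 1 → Referee = 16 ✓
(Venue=G78, HomeTeam=6): row 2 → Referee = 0 ✓
(Venue=G64, HomeTeam=13): row 3 → Referee = 10 ✓
(Venue=G63, HomeTeam=6): rows 4, 10 → Referee takes values {3, 8} — violation
(Venue=G48, HomeTeam=13): rows 5, 8 → Referee takes values {12, 1} — violation
(Venue=G63, HomeTeam=13): row 6 → Referee = 9 ✓
(Venue=G78, HomeTeam=10): row 7 → Referee = 11 ✓
(Venue=G41, HomeTeam=10): row 9 → Referee = 1 ✓
(Venue=G41, HomeTeam=1): row 11 → Referee = 3 ✓
(Venue=G63, HomeTeam=1): row 12 → Referee = 6 ✓
(Venue=G64, HomeTeam=6): row 13 → Referee = 14 ✓
Two rows agree on {Venue, HomeTeam} but differ on Referee, so {Venue, HomeTeam} -> Referee does not hold.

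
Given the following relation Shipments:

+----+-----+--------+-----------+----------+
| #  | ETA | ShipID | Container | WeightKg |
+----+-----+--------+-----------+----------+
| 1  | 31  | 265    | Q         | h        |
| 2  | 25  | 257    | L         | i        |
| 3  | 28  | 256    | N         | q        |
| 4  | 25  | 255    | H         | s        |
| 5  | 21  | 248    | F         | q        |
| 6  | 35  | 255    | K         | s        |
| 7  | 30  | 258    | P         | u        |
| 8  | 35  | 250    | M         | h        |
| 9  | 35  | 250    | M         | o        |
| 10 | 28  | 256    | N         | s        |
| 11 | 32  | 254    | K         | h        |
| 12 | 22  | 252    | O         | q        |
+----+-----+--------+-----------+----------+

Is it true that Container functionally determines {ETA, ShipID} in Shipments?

No

Container=Q: row 1 → {ETA,ShipID} = (31, 265) ✓
Container=L: row 2 → {ETA,ShipID} = (25, 257) ✓
Container=N: rows 3, 10 → {ETA,ShipID} = (28, 256), (28, 256) ✓
Container=H: row 4 → {ETA,ShipID} = (25, 255) ✓
Container=F: row 5 → {ETA,ShipID} = (21, 248) ✓
Container=K: rows 6, 11 → {ETA,ShipID} takes values {(35, 255), (32, 254)} — violation
Container=P: row 7 → {ETA,ShipID} = (30, 258) ✓
Container=M: rows 8, 9 → {ETA,ShipID} = (35, 250), (35, 250) ✓
Container=O: row 12 → {ETA,ShipID} = (22, 252) ✓
Two rows agree on Container but differ on {ETA, ShipID}, so Container → {ETA, ShipID} does not hold.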